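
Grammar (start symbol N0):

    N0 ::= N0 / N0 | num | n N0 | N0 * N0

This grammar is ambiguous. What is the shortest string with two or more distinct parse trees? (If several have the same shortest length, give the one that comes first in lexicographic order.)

length 1: no string has ≥2 trees
length 2: no string has ≥2 trees
length 3: no string has ≥2 trees
length 4: n num * num has 2 parse trees

Two derivations of n num * num:
  N0 ⇒ n N0 ⇒ n N0 * N0 ⇒ n num * N0 ⇒ n num * num
  N0 ⇒ N0 * N0 ⇒ n N0 * N0 ⇒ n num * N0 ⇒ n num * num

n num * num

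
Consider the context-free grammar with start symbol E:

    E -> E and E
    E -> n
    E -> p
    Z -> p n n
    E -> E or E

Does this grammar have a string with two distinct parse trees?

Ambiguous

Witness: n and n and n

Derivation 1: E ⇒ E and E ⇒ E and E and E ⇒ n and E and E ⇒ n and n and E ⇒ n and n and n
Derivation 2: E ⇒ E and E ⇒ n and E ⇒ n and E and E ⇒ n and n and E ⇒ n and n and n

Two distinct leftmost derivations for the same string.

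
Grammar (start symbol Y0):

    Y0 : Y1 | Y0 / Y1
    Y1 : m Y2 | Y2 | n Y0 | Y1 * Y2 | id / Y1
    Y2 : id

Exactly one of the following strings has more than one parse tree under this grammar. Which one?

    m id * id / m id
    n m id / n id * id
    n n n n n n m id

m id * id / m id: 1 tree
n m id / n id * id: 5 trees
n n n n n n m id: 1 tree

n m id / n id * id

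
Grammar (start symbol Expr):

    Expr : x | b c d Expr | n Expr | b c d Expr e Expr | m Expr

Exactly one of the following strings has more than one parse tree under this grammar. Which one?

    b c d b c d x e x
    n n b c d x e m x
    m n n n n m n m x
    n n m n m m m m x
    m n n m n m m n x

b c d b c d x e x: 2 trees
n n b c d x e m x: 1 tree
m n n n n m n m x: 1 tree
n n m n m m m m x: 1 tree
m n n m n m m n x: 1 tree

b c d b c d x e x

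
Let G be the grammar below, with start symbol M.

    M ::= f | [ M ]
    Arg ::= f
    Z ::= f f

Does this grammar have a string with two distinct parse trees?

(Arg, Z are unreachable from M, so their rules don't affect L(M).) L(M) is { openⁿ atom closeⁿ : n ≥ 0 }. The bracket depth fixes n, and the derivation is forced at every step.

Unambiguous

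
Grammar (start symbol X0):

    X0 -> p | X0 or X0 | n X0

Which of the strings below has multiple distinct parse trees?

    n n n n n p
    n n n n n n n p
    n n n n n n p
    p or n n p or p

n n n n n p: 1 tree
n n n n n n n p: 1 tree
n n n n n n p: 1 tree
p or n n p or p: 4 trees

p or n n p or p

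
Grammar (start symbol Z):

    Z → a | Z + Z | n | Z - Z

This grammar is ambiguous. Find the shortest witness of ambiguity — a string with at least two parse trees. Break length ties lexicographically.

length 1: no string has ≥2 trees
length 3: no string has ≥2 trees
length 5: a + a + a has 2 parse trees

Two derivations of a + a + a:
  Z ⇒ Z + Z ⇒ a + Z ⇒ a + Z + Z ⇒ a + a + Z ⇒ a + a + a
  Z ⇒ Z + Z ⇒ Z + Z + Z ⇒ a + Z + Z ⇒ a + a + Z ⇒ a + a + a

a + a + a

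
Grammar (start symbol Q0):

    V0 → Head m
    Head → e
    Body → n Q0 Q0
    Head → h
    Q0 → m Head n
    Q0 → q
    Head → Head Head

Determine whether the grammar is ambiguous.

Ambiguous

Witness: m e e e n

Derivation 1: Q0 ⇒ m Head n ⇒ m Head Head n ⇒ m e Head n ⇒ m e Head Head n ⇒ m e e Head n ⇒ m e e e n
Derivation 2: Q0 ⇒ m Head n ⇒ m Head Head n ⇒ m Head Head Head n ⇒ m e Head Head n ⇒ m e e Head n ⇒ m e e e n

Two distinct leftmost derivations for the same string.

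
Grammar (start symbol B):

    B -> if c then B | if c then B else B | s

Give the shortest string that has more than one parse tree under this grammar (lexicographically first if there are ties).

length 1: no string has ≥2 trees
length 4: no string has ≥2 trees
length 6: no string has ≥2 trees
length 7: no string has ≥2 trees
length 9: if c then if c then s else s has 2 parse trees

Two derivations of if c then if c then s else s:
  B ⇒ if c then B ⇒ if c then if c then B else B ⇒ if c then if c then s else B ⇒ if c then if c then s else s
  B ⇒ if c then B else B ⇒ if c then if c then B else B ⇒ if c then if c then s else B ⇒ if c then if c then s else s

if c then if c then s else s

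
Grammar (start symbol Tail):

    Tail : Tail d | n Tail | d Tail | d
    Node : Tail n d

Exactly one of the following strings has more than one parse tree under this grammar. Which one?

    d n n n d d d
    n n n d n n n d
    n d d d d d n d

d n n n d d d: 22 trees
n n n d n n n d: 1 tree
n d d d d d n d: 1 tree

d n n n d d d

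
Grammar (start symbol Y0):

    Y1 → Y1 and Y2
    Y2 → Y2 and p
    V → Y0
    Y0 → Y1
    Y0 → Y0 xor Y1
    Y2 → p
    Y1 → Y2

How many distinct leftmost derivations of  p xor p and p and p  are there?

4

Parse trees for p xor p and p and p:
  [Y0 [Y0 [Y1 [Y2 p]]] xor [Y1 [Y1 [Y2 p]] and [Y2 [Y2 p] and p]]]
  [Y0 [Y0 [Y1 [Y2 p]]] xor [Y1 [Y1 [Y1 [Y2 p]] and [Y2 p]] and [Y2 p]]]
  [Y0 [Y0 [Y1 [Y2 p]]] xor [Y1 [Y1 [Y2 [Y2 p] and p]] and [Y2 p]]]
  [Y0 [Y0 [Y1 [Y2 p]]] xor [Y1 [Y2 [Y2 [Y2 p] and p] and p]]]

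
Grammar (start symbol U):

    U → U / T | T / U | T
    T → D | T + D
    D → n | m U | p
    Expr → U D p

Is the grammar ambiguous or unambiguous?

Ambiguous

Witness: n / n

Derivation 1: U ⇒ U / T ⇒ T / T ⇒ D / T ⇒ n / T ⇒ n / D ⇒ n / n
Derivation 2: U ⇒ T / U ⇒ D / U ⇒ n / U ⇒ n / T ⇒ n / D ⇒ n / n

Two distinct leftmost derivations for the same string.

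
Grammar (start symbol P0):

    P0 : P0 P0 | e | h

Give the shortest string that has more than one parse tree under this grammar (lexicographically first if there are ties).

e e e

length 1: no string has ≥2 trees
length 2: no string has ≥2 trees
length 3: e e e has 2 parse trees

Two derivations of e e e:
  P0 ⇒ P0 P0 ⇒ P0 P0 P0 ⇒ e P0 P0 ⇒ e e P0 ⇒ e e e
  P0 ⇒ P0 P0 ⇒ e P0 ⇒ e P0 P0 ⇒ e e P0 ⇒ e e e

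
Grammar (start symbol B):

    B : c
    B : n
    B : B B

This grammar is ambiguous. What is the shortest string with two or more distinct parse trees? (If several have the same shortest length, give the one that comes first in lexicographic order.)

c c c

length 1: no string has ≥2 trees
length 2: no string has ≥2 trees
length 3: c c c has 2 parse trees

Two derivations of c c c:
  B ⇒ B B ⇒ c B ⇒ c B B ⇒ c c B ⇒ c c c
  B ⇒ B B ⇒ B B B ⇒ c B B ⇒ c c B ⇒ c c c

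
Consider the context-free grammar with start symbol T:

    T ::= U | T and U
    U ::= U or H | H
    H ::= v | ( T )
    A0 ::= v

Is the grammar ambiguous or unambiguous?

(A0 is unreachable from T, so its rules don't affect L(T).) This is a standard precedence ladder (T over U over H), with each level left-recursive on its own operator ('and' at T, 'or' at U). That structure is LR(1), hence unambiguous.

Unambiguous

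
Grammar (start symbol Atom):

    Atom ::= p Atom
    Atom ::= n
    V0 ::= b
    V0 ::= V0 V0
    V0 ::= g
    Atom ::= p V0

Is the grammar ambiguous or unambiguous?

Ambiguous

Witness: p b b b

Derivation 1: Atom ⇒ p V0 ⇒ p V0 V0 ⇒ p b V0 ⇒ p b V0 V0 ⇒ p b b V0 ⇒ p b b b
Derivation 2: Atom ⇒ p V0 ⇒ p V0 V0 ⇒ p V0 V0 V0 ⇒ p b V0 V0 ⇒ p b b V0 ⇒ p b b b

Two distinct leftmost derivations for the same string.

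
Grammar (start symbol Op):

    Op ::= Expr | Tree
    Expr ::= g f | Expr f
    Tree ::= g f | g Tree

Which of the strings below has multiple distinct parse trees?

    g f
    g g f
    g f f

g f

g f: 2 trees
g g f: 1 tree
g f f: 1 tree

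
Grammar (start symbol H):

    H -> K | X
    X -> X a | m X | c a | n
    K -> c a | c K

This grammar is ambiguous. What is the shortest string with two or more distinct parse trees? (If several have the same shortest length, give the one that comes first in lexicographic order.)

length 1: no string has ≥2 trees
length 2: c a has 2 parse trees

Two derivations of c a:
  H ⇒ K ⇒ c a
  H ⇒ X ⇒ c a

c a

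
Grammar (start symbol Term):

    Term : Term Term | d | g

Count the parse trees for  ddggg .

Parse trees for ddggg (showing first 6 of 14):
  [Term [Term d] [Term [Term d] [Term [Term g] [Term [Term g] [Term g]]]]]
  [Term [Term d] [Term [Term d] [Term [Term [Term g] [Term g]] [Term g]]]]
  [Term [Term d] [Term [Term [Term d] [Term g]] [Term [Term g] [Term g]]]]
  [Term [Term d] [Term [Term [Term d] [Term [Term g] [Term g]]] [Term g]]]
  [Term [Term d] [Term [Term [Term [Term d] [Term g]] [Term g]] [Term g]]]
  [Term [Term [Term d] [Term d]] [Term [Term g] [Term [Term g] [Term g]]]]

14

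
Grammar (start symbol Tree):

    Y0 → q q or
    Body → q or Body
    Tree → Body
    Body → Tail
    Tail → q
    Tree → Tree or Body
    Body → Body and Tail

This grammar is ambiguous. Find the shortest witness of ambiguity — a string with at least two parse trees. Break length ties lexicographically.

q or q

length 1: no string has ≥2 trees
length 3: q or q has 2 parse trees

Two derivations of q or q:
  Tree ⇒ Body ⇒ q or Body ⇒ q or Tail ⇒ q or q
  Tree ⇒ Tree or Body ⇒ Body or Body ⇒ Tail or Body ⇒ q or Body ⇒ q or Tail ⇒ q or q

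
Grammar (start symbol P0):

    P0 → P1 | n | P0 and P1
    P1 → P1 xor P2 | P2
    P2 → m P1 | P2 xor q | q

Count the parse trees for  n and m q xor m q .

2

Parse trees for n and m q xor m q:
  [P0 [P0 n] and [P1 [P1 [P2 m [P1 [P2 q]]]] xor [P2 m [P1 [P2 q]]]]]
  [P0 [P0 n] and [P1 [P2 m [P1 [P1 [P2 q]] xor [P2 m [P1 [P2 q]]]]]]]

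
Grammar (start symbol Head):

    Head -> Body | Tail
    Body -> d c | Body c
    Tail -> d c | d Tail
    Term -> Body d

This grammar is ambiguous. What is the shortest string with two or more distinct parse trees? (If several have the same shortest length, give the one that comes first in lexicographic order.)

d c

length 2: d c has 2 parse trees

Two derivations of d c:
  Head ⇒ Body ⇒ d c
  Head ⇒ Tail ⇒ d c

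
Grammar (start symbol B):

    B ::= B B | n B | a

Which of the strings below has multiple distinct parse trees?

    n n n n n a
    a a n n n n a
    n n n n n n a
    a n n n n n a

n n n n n a: 1 tree
a a n n n n a: 2 trees
n n n n n n a: 1 tree
a n n n n n a: 1 tree

a a n n n n a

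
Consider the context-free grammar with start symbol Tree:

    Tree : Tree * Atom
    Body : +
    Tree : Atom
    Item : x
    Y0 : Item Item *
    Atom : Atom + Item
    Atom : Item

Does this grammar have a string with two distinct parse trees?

Unambiguous

Only Tree, Atom, Item are reachable from Tree; ignoring the rest: Tree → Tree * Atom | Atom  ;  Atom → Atom + Item | Item  — a left-associative chain with Item at the bottom. Each string factors uniquely by precedence.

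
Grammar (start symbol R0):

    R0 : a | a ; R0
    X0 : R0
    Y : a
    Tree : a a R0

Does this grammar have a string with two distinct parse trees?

Unambiguous

Only R0 is reachable from R0; ignoring the rest: Right-recursive list with a separator: after each atom, whether the separator follows determines the rule. One parse per string.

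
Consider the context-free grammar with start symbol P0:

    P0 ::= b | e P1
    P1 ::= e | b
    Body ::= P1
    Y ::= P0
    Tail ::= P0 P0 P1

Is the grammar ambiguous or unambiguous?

(Body, Y, Tail are unreachable from P0, so their rules don't affect L(P0).) Restricted to the reachable nonterminals, every rule has the form A → t or A → t B, and no two rules for the same A share a first terminal. The grammar encodes a DFA — one run per string.

Unambiguous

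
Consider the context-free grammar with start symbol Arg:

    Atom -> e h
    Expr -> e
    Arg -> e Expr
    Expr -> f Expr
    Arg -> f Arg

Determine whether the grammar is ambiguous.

Only Arg, Expr are reachable from Arg; ignoring the rest: Each reachable nonterminal has at most one production per leading terminal, and all productions are right-linear; the derivation is determined token-by-token.

Unambiguous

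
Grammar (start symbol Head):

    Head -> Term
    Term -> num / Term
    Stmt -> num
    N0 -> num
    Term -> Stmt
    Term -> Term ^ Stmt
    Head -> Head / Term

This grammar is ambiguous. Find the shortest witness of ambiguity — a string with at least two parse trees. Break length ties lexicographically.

num / num

length 1: no string has ≥2 trees
length 3: num / num has 2 parse trees

Two derivations of num / num:
  Head ⇒ Term ⇒ num / Term ⇒ num / Stmt ⇒ num / num
  Head ⇒ Head / Term ⇒ Term / Term ⇒ Stmt / Term ⇒ num / Term ⇒ num / Stmt ⇒ num / num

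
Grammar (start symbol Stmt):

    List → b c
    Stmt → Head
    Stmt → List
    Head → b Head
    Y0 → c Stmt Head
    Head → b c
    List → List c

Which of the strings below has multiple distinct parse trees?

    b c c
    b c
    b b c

b c c: 1 tree
b c: 2 trees
b b c: 1 tree

b c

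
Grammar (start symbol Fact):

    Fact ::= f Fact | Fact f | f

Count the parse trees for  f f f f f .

16

Parse trees for f f f f f (showing first 6 of 16):
  [Fact f [Fact f [Fact f [Fact f [Fact f]]]]]
  [Fact f [Fact f [Fact f [Fact [Fact f] f]]]]
  [Fact f [Fact f [Fact [Fact f [Fact f]] f]]]
  [Fact f [Fact f [Fact [Fact [Fact f] f] f]]]
  [Fact f [Fact [Fact f [Fact f [Fact f]]] f]]
  [Fact f [Fact [Fact f [Fact [Fact f] f]] f]]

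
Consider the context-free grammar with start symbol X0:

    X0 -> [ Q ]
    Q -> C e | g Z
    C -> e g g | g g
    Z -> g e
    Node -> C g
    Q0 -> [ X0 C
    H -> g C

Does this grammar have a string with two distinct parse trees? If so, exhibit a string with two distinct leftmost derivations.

Ambiguous

Witness: [ g g e ]

Derivation 1: X0 ⇒ [ Q ] ⇒ [ C e ] ⇒ [ g g e ]
Derivation 2: X0 ⇒ [ Q ] ⇒ [ g Z ] ⇒ [ g g e ]

Two distinct leftmost derivations for the same string.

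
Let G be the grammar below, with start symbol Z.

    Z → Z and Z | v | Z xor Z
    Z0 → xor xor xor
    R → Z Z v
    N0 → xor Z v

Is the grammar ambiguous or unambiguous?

Ambiguous

Witness: v and v and v

Derivation 1: Z ⇒ Z and Z ⇒ Z and Z and Z ⇒ v and Z and Z ⇒ v and v and Z ⇒ v and v and v
Derivation 2: Z ⇒ Z and Z ⇒ v and Z ⇒ v and Z and Z ⇒ v and v and Z ⇒ v and v and v

Two distinct leftmost derivations for the same string.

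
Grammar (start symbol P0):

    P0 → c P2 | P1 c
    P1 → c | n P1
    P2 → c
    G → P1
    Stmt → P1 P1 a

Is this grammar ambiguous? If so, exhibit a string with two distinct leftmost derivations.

Witness: c c

Derivation 1: P0 ⇒ c P2 ⇒ c c
Derivation 2: P0 ⇒ P1 c ⇒ c c

Two distinct leftmost derivations for the same string.

Ambiguous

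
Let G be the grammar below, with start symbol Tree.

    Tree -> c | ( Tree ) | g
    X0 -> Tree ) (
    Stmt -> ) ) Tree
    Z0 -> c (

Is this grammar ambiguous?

Unambiguous

Only Tree is reachable from Tree; ignoring the rest: L(Tree) is { openⁿ atom closeⁿ : n ≥ 0 }. The bracket depth fixes n, and the derivation is forced at every step.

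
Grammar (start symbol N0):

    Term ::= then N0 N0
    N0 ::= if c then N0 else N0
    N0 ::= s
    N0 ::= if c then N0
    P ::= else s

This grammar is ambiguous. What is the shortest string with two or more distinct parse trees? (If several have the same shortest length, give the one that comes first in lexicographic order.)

if c then if c then s else s

length 1: no string has ≥2 trees
length 4: no string has ≥2 trees
length 6: no string has ≥2 trees
length 7: no string has ≥2 trees
length 9: if c then if c then s else s has 2 parse trees

Two derivations of if c then if c then s else s:
  N0 ⇒ if c then N0 else N0 ⇒ if c then if c then N0 else N0 ⇒ if c then if c then s else N0 ⇒ if c then if c then s else s
  N0 ⇒ if c then N0 ⇒ if c then if c then N0 else N0 ⇒ if c then if c then s else N0 ⇒ if c then if c then s else s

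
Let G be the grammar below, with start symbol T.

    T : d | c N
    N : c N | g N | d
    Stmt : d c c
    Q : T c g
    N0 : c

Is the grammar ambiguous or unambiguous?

Only T, N are reachable from T; ignoring the rest: The reachable rules are right-linear with at most one rule per (nonterminal, next-terminal) pair. Each input token forces the next rule, so parsing is deterministic.

Unambiguous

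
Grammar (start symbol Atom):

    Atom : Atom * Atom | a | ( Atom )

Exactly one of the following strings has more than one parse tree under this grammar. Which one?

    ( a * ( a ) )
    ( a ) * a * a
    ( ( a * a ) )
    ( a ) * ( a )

( a * ( a ) ): 1 tree
( a ) * a * a: 2 trees
( ( a * a ) ): 1 tree
( a ) * ( a ): 1 tree

( a ) * a * a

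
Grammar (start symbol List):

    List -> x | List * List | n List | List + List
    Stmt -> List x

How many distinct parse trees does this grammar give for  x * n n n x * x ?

Parse trees for x * n n n x * x:
  [List [List x] * [List [List n [List n [List n [List x]]]] * [List x]]]
  [List [List x] * [List n [List [List n [List n [List x]]] * [List x]]]]
  [List [List x] * [List n [List n [List [List n [List x]] * [List x]]]]]
  [List [List x] * [List n [List n [List n [List [List x] * [List x]]]]]]
  [List [List [List x] * [List n [List n [List n [List x]]]]] * [List x]]

5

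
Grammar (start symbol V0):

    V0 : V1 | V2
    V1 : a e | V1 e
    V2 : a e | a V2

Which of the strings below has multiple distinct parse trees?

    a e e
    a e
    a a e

a e

a e e: 1 tree
a e: 2 trees
a a e: 1 tree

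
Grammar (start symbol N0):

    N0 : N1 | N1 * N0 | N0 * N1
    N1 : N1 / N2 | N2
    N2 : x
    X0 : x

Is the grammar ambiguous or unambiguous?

Witness: x * x

Derivation 1: N0 ⇒ N1 * N0 ⇒ N2 * N0 ⇒ x * N0 ⇒ x * N1 ⇒ x * N2 ⇒ x * x
Derivation 2: N0 ⇒ N0 * N1 ⇒ N1 * N1 ⇒ N2 * N1 ⇒ x * N1 ⇒ x * N2 ⇒ x * x

Two distinct leftmost derivations for the same string.

Ambiguous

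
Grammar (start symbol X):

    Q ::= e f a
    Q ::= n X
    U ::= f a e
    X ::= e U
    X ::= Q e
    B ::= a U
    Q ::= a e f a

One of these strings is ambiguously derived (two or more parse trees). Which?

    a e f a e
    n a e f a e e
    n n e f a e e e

n n e f a e e e

a e f a e: 1 tree
n a e f a e e: 1 tree
n n e f a e e e: 2 trees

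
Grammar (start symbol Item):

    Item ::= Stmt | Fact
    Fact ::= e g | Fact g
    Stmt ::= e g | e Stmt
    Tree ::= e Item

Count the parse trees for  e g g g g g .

1

Parse trees for e g g g g g:
  [Item [Fact [Fact [Fact [Fact [Fact e g] g] g] g] g]]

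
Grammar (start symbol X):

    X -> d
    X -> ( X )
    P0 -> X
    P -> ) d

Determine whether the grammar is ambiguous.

Unambiguous

(P0, P are unreachable from X, so their rules don't affect L(X).) L(X) is { openⁿ atom closeⁿ : n ≥ 0 }. The bracket depth fixes n, and the derivation is forced at every step.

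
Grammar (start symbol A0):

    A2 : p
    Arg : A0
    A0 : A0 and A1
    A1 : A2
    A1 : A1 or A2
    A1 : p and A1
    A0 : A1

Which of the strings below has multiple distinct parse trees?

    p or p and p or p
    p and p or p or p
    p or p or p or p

p or p and p or p: 1 tree
p and p or p or p: 4 trees
p or p or p or p: 1 tree

p and p or p or p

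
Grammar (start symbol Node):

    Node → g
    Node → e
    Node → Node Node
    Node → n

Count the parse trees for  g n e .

2

Parse trees for g n e:
  [Node [Node g] [Node [Node n] [Node e]]]
  [Node [Node [Node g] [Node n]] [Node e]]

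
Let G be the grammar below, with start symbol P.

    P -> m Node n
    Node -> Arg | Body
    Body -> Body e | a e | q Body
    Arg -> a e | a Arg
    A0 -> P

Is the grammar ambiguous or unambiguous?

Ambiguous

Witness: m a e n

Derivation 1: P ⇒ m Node n ⇒ m Arg n ⇒ m a e n
Derivation 2: P ⇒ m Node n ⇒ m Body n ⇒ m a e n

Two distinct leftmost derivations for the same string.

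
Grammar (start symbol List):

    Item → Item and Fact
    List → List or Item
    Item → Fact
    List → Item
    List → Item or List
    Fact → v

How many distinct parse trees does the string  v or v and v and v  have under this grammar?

2

Parse trees for v or v and v and v:
  [List [List [Item [Fact v]]] or [Item [Item [Item [Fact v]] and [Fact v]] and [Fact v]]]
  [List [Item [Fact v]] or [List [Item [Item [Item [Fact v]] and [Fact v]] and [Fact v]]]]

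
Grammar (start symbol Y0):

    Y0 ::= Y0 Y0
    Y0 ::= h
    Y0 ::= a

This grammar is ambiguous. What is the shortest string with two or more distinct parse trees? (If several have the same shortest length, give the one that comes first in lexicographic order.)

a a a

length 1: no string has ≥2 trees
length 2: no string has ≥2 trees
length 3: a a a has 2 parse trees

Two derivations of a a a:
  Y0 ⇒ Y0 Y0 ⇒ Y0 Y0 Y0 ⇒ a Y0 Y0 ⇒ a a Y0 ⇒ a a a
  Y0 ⇒ Y0 Y0 ⇒ a Y0 ⇒ a Y0 Y0 ⇒ a a Y0 ⇒ a a a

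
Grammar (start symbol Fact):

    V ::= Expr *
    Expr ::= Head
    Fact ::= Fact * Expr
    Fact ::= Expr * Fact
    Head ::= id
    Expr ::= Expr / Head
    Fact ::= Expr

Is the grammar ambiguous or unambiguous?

Ambiguous

Witness: id * id

Derivation 1: Fact ⇒ Fact * Expr ⇒ Expr * Expr ⇒ Head * Expr ⇒ id * Expr ⇒ id * Head ⇒ id * id
Derivation 2: Fact ⇒ Expr * Fact ⇒ Head * Fact ⇒ id * Fact ⇒ id * Expr ⇒ id * Head ⇒ id * id

Two distinct leftmost derivations for the same string.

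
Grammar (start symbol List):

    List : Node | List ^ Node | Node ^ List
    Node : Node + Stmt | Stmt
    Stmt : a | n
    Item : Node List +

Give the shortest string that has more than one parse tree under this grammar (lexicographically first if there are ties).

length 1: no string has ≥2 trees
length 3: a ^ a has 2 parse trees

Two derivations of a ^ a:
  List ⇒ List ^ Node ⇒ Node ^ Node ⇒ Stmt ^ Node ⇒ a ^ Node ⇒ a ^ Stmt ⇒ a ^ a
  List ⇒ Node ^ List ⇒ Stmt ^ List ⇒ a ^ List ⇒ a ^ Node ⇒ a ^ Stmt ⇒ a ^ a

a ^ a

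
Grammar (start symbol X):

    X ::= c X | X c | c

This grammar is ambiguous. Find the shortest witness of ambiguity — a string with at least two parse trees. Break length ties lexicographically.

c c

length 1: no string has ≥2 trees
length 2: c c has 2 parse trees

Two derivations of c c:
  X ⇒ c X ⇒ c c
  X ⇒ X c ⇒ c c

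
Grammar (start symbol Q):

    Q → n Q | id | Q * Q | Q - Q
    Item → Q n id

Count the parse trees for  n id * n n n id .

2

Parse trees for n id * n n n id:
  [Q n [Q [Q id] * [Q n [Q n [Q n [Q id]]]]]]
  [Q [Q n [Q id]] * [Q n [Q n [Q n [Q id]]]]]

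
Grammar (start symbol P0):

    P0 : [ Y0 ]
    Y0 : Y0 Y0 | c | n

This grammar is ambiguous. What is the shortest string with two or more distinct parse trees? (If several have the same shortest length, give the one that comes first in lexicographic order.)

[ c c c ]

length 3: no string has ≥2 trees
length 4: no string has ≥2 trees
length 5: [ c c c ] has 2 parse trees

Two derivations of [ c c c ]:
  P0 ⇒ [ Y0 ] ⇒ [ Y0 Y0 ] ⇒ [ Y0 Y0 Y0 ] ⇒ [ c Y0 Y0 ] ⇒ [ c c Y0 ] ⇒ [ c c c ]
  P0 ⇒ [ Y0 ] ⇒ [ Y0 Y0 ] ⇒ [ c Y0 ] ⇒ [ c Y0 Y0 ] ⇒ [ c c Y0 ] ⇒ [ c c c ]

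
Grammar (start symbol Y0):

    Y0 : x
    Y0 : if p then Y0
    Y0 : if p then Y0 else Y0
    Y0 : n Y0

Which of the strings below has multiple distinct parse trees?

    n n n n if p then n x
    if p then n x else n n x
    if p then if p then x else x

n n n n if p then n x: 1 tree
if p then n x else n n x: 1 tree
if p then if p then x else x: 2 trees

if p then if p then x else x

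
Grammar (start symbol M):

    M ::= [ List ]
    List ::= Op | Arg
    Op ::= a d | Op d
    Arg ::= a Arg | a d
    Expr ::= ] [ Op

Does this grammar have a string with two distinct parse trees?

Witness: [ a d ]

Derivation 1: M ⇒ [ List ] ⇒ [ Op ] ⇒ [ a d ]
Derivation 2: M ⇒ [ List ] ⇒ [ Arg ] ⇒ [ a d ]

Two distinct leftmost derivations for the same string.

Ambiguous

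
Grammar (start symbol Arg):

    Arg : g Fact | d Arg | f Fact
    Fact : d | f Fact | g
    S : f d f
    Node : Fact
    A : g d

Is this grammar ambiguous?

(S, Node, A are unreachable from Arg, so their rules don't affect L(Arg).) The reachable rules are right-linear with at most one rule per (nonterminal, next-terminal) pair. Each input token forces the next rule, so parsing is deterministic.

Unambiguous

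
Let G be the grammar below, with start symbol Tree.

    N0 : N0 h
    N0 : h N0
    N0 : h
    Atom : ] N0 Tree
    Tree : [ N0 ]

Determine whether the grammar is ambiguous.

Ambiguous

Witness: [ h h ]

Derivation 1: Tree ⇒ [ N0 ] ⇒ [ N0 h ] ⇒ [ h h ]
Derivation 2: Tree ⇒ [ N0 ] ⇒ [ h N0 ] ⇒ [ h h ]

Two distinct leftmost derivations for the same string.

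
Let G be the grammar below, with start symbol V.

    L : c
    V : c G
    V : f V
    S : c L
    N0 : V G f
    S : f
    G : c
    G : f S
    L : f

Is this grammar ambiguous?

Unambiguous

Only V, G, S, L are reachable from V; ignoring the rest: The reachable rules are right-linear with at most one rule per (nonterminal, next-terminal) pair. Each input token forces the next rule, so parsing is deterministic.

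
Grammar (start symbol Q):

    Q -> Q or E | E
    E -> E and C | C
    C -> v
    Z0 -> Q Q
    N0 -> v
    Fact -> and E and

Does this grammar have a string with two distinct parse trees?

Unambiguous

(Z0, N0, Fact are unreachable from Q, so their rules don't affect L(Q).) This is a standard precedence ladder (Q over E over C), with each level left-recursive on its own operator ('or' at Q, 'and' at E). That structure is LR(1), hence unambiguous.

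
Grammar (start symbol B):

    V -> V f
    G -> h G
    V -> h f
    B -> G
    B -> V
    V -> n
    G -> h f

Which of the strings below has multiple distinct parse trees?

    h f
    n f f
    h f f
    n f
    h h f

h f: 2 trees
n f f: 1 tree
h f f: 1 tree
n f: 1 tree
h h f: 1 tree

h f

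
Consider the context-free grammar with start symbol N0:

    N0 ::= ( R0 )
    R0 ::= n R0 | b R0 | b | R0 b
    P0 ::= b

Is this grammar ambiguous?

Ambiguous

Witness: ( b b )

Derivation 1: N0 ⇒ ( R0 ) ⇒ ( b R0 ) ⇒ ( b b )
Derivation 2: N0 ⇒ ( R0 ) ⇒ ( R0 b ) ⇒ ( b b )

Two distinct leftmost derivations for the same string.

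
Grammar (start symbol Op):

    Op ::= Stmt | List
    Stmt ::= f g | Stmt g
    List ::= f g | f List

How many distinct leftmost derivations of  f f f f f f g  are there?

1

Parse trees for f f f f f f g:
  [Op [List f [List f [List f [List f [List f [List f g]]]]]]]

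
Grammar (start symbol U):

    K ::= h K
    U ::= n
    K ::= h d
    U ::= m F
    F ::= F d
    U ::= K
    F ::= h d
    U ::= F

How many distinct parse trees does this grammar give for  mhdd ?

Parse trees for mhdd:
  [U m [F [F h d] d]]

1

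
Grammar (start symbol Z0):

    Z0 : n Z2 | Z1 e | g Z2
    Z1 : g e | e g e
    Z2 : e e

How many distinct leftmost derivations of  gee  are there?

Parse trees for gee:
  [Z0 [Z1 g e] e]
  [Z0 g [Z2 e e]]

2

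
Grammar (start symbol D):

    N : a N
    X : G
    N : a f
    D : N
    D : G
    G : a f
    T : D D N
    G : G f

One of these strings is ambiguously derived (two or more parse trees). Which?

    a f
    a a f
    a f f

a f

a f: 2 trees
a a f: 1 tree
a f f: 1 tree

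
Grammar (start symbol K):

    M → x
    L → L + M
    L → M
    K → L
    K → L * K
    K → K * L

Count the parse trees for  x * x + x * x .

4

Parse trees for x * x + x * x:
  [K [L [M x]] * [K [L [L [M x]] + [M x]] * [K [L [M x]]]]]
  [K [L [M x]] * [K [K [L [L [M x]] + [M x]]] * [L [M x]]]]
  [K [K [L [M x]] * [K [L [L [M x]] + [M x]]]] * [L [M x]]]
  [K [K [K [L [M x]]] * [L [L [M x]] + [M x]]] * [L [M x]]]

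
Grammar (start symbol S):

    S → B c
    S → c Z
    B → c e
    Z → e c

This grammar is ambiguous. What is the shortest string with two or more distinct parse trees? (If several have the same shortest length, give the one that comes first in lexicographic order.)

length 3: c e c has 2 parse trees

Two derivations of c e c:
  S ⇒ B c ⇒ c e c
  S ⇒ c Z ⇒ c e c

c e c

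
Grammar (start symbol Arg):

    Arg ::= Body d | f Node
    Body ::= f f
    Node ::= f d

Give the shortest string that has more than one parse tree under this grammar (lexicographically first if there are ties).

f f d

length 3: f f d has 2 parse trees

Two derivations of f f d:
  Arg ⇒ Body d ⇒ f f d
  Arg ⇒ f Node ⇒ f f d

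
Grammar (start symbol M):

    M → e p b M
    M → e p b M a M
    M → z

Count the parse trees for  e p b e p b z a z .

Parse trees for e p b e p b z a z:
  [M e p b [M e p b [M z] a [M z]]]
  [M e p b [M e p b [M z]] a [M z]]

2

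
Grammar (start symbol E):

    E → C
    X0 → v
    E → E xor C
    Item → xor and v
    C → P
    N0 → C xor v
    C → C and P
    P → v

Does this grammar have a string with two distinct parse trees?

Unambiguous

(N0, X0, Item are unreachable from E, so their rules don't affect L(E).) E → E xor C | C  ;  C → C and P | P  — a left-associative chain with P at the bottom. Each string factors uniquely by precedence.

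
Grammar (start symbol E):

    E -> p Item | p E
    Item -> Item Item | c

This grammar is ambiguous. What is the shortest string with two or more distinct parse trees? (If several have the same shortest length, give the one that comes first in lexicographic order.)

length 2: no string has ≥2 trees
length 3: no string has ≥2 trees
length 4: p c c c has 2 parse trees

Two derivations of p c c c:
  E ⇒ p Item ⇒ p Item Item ⇒ p Item Item Item ⇒ p c Item Item ⇒ p c c Item ⇒ p c c c
  E ⇒ p Item ⇒ p Item Item ⇒ p c Item ⇒ p c Item Item ⇒ p c c Item ⇒ p c c c

p c c c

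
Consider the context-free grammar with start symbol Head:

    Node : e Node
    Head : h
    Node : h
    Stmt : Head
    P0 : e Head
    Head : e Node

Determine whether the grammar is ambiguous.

(Stmt, P0 are unreachable from Head, so their rules don't affect L(Head).) The reachable rules are right-linear with at most one rule per (nonterminal, next-terminal) pair. Each input token forces the next rule, so parsing is deterministic.

Unambiguous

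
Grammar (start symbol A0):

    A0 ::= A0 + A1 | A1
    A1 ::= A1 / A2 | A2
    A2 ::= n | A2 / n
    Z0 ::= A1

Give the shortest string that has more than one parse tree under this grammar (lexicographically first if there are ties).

n / n

length 1: no string has ≥2 trees
length 3: n / n has 2 parse trees

Two derivations of n / n:
  A0 ⇒ A1 ⇒ A1 / A2 ⇒ A2 / A2 ⇒ n / A2 ⇒ n / n
  A0 ⇒ A1 ⇒ A2 ⇒ A2 / n ⇒ n / n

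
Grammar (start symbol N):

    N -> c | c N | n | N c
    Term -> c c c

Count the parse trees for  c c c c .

8

Parse trees for c c c c:
  [N c [N c [N c [N c]]]]
  [N c [N c [N [N c] c]]]
  [N c [N [N c [N c]] c]]
  [N c [N [N [N c] c] c]]
  [N [N c [N c [N c]]] c]
  [N [N c [N [N c] c]] c]
  [N [N [N c [N c]] c] c]
  [N [N [N [N c] c] c] c]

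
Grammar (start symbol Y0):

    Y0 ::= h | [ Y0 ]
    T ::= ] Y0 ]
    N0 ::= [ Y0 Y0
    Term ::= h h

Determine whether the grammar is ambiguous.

Unambiguous

(T, N0, Term are unreachable from Y0, so their rules don't affect L(Y0).) L(Y0) is { openⁿ atom closeⁿ : n ≥ 0 }. The bracket depth fixes n, and the derivation is forced at every step.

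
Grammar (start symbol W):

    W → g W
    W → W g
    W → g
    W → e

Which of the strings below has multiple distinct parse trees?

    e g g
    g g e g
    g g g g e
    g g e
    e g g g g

e g g: 1 tree
g g e g: 3 trees
g g g g e: 1 tree
g g e: 1 tree
e g g g g: 1 tree

g g e g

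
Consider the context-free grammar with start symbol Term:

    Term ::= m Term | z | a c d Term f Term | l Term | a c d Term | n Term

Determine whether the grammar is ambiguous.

Witness: a c d a c d z f z

Derivation 1: Term ⇒ a c d Term f Term ⇒ a c d a c d Term f Term ⇒ a c d a c d z f Term ⇒ a c d a c d z f z
Derivation 2: Term ⇒ a c d Term ⇒ a c d a c d Term f Term ⇒ a c d a c d z f Term ⇒ a c d a c d z f z

Two distinct leftmost derivations for the same string.

Ambiguous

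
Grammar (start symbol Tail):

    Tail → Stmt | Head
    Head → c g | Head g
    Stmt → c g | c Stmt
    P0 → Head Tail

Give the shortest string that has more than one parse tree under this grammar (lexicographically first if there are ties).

c g

length 2: c g has 2 parse trees

Two derivations of c g:
  Tail ⇒ Stmt ⇒ c g
  Tail ⇒ Head ⇒ c g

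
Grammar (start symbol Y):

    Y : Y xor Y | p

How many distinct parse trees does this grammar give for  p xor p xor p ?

Parse trees for p xor p xor p:
  [Y [Y p] xor [Y [Y p] xor [Y p]]]
  [Y [Y [Y p] xor [Y p]] xor [Y p]]

2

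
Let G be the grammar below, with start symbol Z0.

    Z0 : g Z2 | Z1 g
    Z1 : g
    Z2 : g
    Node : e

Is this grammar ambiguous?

Witness: g g

Derivation 1: Z0 ⇒ g Z2 ⇒ g g
Derivation 2: Z0 ⇒ Z1 g ⇒ g g

Two distinct leftmost derivations for the same string.

Ambiguous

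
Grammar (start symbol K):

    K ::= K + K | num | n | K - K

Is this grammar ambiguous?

Ambiguous

Witness: n + n + n

Derivation 1: K ⇒ K + K ⇒ K + K + K ⇒ n + K + K ⇒ n + n + K ⇒ n + n + n
Derivation 2: K ⇒ K + K ⇒ n + K ⇒ n + K + K ⇒ n + n + K ⇒ n + n + n

Two distinct leftmost derivations for the same string.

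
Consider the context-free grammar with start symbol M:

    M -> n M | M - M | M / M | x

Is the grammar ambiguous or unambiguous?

Witness: n x - x

Derivation 1: M ⇒ n M ⇒ n M - M ⇒ n x - M ⇒ n x - x
Derivation 2: M ⇒ M - M ⇒ n M - M ⇒ n x - M ⇒ n x - x

Two distinct leftmost derivations for the same string.

Ambiguous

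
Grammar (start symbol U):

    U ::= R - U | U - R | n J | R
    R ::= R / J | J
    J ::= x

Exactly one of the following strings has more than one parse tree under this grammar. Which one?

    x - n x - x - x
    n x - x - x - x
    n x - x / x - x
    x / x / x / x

x - n x - x - x

x - n x - x - x: 3 trees
n x - x - x - x: 1 tree
n x - x / x - x: 1 tree
x / x / x / x: 1 tree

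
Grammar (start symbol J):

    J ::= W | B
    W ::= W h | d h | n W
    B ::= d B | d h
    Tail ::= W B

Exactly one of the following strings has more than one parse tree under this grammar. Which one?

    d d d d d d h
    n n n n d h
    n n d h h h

d d d d d d h: 1 tree
n n n n d h: 1 tree
n n d h h h: 6 trees

n n d h h h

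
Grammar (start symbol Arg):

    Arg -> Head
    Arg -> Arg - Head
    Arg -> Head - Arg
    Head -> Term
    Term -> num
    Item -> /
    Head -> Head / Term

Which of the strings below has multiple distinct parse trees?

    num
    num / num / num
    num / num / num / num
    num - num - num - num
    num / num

num - num - num - num

num: 1 tree
num / num / num: 1 tree
num / num / num / num: 1 tree
num - num - num - num: 8 trees
num / num: 1 tree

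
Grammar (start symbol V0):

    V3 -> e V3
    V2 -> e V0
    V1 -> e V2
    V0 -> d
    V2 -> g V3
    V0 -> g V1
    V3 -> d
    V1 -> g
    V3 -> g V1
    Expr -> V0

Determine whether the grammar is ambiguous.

Unambiguous

(Expr is unreachable from V0, so its rules don't affect L(V0).) Restricted to the reachable nonterminals, every rule has the form A → t or A → t B, and no two rules for the same A share a first terminal. The grammar encodes a DFA — one run per string.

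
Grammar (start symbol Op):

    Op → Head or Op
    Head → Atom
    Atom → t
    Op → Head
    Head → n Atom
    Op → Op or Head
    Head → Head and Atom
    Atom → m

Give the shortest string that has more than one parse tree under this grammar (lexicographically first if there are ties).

length 1: no string has ≥2 trees
length 2: no string has ≥2 trees
length 3: m or m has 2 parse trees

Two derivations of m or m:
  Op ⇒ Head or Op ⇒ Atom or Op ⇒ m or Op ⇒ m or Head ⇒ m or Atom ⇒ m or m
  Op ⇒ Op or Head ⇒ Head or Head ⇒ Atom or Head ⇒ m or Head ⇒ m or Atom ⇒ m or m

m or m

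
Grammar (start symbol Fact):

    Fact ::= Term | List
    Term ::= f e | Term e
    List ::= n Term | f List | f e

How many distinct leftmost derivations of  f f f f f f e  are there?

1

Parse trees for f f f f f f e:
  [Fact [List f [List f [List f [List f [List f [List f e]]]]]]]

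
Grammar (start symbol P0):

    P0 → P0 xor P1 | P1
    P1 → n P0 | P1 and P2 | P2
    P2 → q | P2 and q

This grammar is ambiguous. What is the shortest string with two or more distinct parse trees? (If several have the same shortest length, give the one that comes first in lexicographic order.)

length 1: no string has ≥2 trees
length 2: no string has ≥2 trees
length 3: q and q has 2 parse trees

Two derivations of q and q:
  P0 ⇒ P1 ⇒ P1 and P2 ⇒ P2 and P2 ⇒ q and P2 ⇒ q and q
  P0 ⇒ P1 ⇒ P2 ⇒ P2 and q ⇒ q and q

q and q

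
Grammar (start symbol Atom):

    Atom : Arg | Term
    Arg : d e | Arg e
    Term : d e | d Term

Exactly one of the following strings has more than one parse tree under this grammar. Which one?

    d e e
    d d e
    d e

d e

d e e: 1 tree
d d e: 1 tree
d e: 2 trees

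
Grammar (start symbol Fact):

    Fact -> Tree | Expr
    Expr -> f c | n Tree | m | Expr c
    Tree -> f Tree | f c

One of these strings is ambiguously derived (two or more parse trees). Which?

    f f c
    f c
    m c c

f c

f f c: 1 tree
f c: 2 trees
m c c: 1 tree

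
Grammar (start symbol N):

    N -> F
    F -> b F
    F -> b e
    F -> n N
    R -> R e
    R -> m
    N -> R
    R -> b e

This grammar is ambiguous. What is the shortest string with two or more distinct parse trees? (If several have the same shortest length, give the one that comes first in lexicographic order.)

length 1: no string has ≥2 trees
length 2: b e has 2 parse trees

Two derivations of b e:
  N ⇒ F ⇒ b e
  N ⇒ R ⇒ b e

b e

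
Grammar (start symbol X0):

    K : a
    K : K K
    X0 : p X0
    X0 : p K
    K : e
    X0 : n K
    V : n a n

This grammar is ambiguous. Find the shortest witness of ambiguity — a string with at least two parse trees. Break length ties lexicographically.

length 2: no string has ≥2 trees
length 3: no string has ≥2 trees
length 4: n a a a has 2 parse trees

Two derivations of n a a a:
  X0 ⇒ n K ⇒ n K K ⇒ n a K ⇒ n a K K ⇒ n a a K ⇒ n a a a
  X0 ⇒ n K ⇒ n K K ⇒ n K K K ⇒ n a K K ⇒ n a a K ⇒ n a a a

n a a a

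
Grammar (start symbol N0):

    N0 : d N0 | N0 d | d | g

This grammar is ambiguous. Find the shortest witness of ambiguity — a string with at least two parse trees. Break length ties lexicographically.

length 1: no string has ≥2 trees
length 2: d d has 2 parse trees

Two derivations of d d:
  N0 ⇒ d N0 ⇒ d d
  N0 ⇒ N0 d ⇒ d d

d d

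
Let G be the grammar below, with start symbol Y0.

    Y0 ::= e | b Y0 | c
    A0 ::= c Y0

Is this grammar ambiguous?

Unambiguous

(A0 is unreachable from Y0, so its rules don't affect L(Y0).) The reachable rules are right-linear with at most one rule per (nonterminal, next-terminal) pair. Each input token forces the next rule, so parsing is deterministic.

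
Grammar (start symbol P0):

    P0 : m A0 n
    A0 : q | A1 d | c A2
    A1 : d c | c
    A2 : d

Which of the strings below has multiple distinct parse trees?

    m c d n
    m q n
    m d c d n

m c d n

m c d n: 2 trees
m q n: 1 tree
m d c d n: 1 tree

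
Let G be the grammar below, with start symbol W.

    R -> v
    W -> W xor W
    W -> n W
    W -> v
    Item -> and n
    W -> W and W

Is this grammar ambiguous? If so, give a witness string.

Ambiguous

Witness: n v and v

Derivation 1: W ⇒ n W ⇒ n W and W ⇒ n v and W ⇒ n v and v
Derivation 2: W ⇒ W and W ⇒ n W and W ⇒ n v and W ⇒ n v and v

Two distinct leftmost derivations for the same string.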